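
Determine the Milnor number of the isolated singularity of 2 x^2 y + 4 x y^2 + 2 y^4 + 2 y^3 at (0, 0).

The Hessian of f at 0 is [[0, 0], [0, 0]] with rank 0, so corank 2. A Groebner basis of the Jacobian ideal J(f) in C{x,y} is {x^3 - x^2/4 + y^2/4, x^2/4 + y^3 - y^2/4, x*y + y^2}; counting standard monomials gives mu = 5. Corank 2; j^3 = 2*y*(x + y)^2 has shape L^2 M (L != M), so D-series; mu = 5 gives D_5.

5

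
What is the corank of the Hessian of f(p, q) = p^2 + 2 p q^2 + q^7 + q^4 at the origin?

1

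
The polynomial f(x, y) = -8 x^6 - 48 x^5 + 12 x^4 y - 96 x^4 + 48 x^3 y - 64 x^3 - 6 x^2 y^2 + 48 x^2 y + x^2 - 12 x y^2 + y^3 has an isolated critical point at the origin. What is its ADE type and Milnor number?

Type A_{2}, Milnor number mu = 2.

The Hessian of f at 0 has rank 1. Corank 1: A-series; mu = 2 gives A_2.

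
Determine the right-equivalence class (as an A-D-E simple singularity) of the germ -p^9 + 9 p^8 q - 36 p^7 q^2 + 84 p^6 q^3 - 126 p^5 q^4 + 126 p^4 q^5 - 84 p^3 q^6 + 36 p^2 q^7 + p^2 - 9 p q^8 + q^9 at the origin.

A_{8}

The Hessian of f at 0 is [[2, 0], [0, 0]] with rank 1, so corank 1. A Groebner basis of the Jacobian ideal J(f) in C{p,q} is {q^8, p}; counting standard monomials gives mu = 8. Corank 1: A-series; mu = 8 gives A_8.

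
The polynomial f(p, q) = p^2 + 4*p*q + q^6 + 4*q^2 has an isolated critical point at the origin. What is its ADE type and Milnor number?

Type A_{5}, Milnor number mu = 5.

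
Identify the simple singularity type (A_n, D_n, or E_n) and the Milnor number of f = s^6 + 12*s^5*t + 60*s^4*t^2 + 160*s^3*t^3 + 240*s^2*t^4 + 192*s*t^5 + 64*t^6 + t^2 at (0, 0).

Type A_5, Milnor number mu = 5.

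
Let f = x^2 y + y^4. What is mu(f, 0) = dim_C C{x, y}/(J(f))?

The Hessian of f at 0 has rank 0. Corank 2; j^3 = x^2*y has shape L^2 M (L != M), so D-series; mu = 5 gives D_5.

5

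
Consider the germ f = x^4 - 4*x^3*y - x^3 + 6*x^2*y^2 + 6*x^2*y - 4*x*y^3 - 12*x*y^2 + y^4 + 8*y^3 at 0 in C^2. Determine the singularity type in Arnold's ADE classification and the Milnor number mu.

Type E_{6}, Milnor number mu = 6.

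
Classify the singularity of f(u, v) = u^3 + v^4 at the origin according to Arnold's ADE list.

E6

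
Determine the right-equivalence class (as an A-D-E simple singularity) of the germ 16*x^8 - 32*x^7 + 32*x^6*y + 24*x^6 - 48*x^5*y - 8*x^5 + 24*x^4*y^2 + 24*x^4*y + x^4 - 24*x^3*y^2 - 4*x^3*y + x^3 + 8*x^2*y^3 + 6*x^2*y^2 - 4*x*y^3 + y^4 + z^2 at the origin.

E6

The Hessian of f at 0 has rank 1. Corank 2; j^3 = x^3 is a perfect cube, so E-series; the 4-jet and mu = 6 give E_6.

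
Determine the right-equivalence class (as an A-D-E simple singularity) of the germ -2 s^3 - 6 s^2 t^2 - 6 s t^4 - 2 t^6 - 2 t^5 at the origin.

E_8

The Hessian of f at 0 is [[0, 0], [0, 0]] with rank 0, so corank 2. A Groebner basis of the Jacobian ideal J(f) in C{s,t} is {t^4, s^3, s^2/2 + s*t^2}; counting standard monomials gives mu = 8. Corank 2; j^3 = -2*s^3 is a perfect cube, so E-series; the 5-jet and mu = 8 give E_8.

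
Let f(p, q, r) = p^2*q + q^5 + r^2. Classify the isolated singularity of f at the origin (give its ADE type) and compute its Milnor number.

The Hessian of f at 0 has rank 1. Corank 2; j^3 = p^2*q has shape L^2 M (L != M), so D-series; mu = 6 gives D_6.

Type D_6, Milnor number mu = 6.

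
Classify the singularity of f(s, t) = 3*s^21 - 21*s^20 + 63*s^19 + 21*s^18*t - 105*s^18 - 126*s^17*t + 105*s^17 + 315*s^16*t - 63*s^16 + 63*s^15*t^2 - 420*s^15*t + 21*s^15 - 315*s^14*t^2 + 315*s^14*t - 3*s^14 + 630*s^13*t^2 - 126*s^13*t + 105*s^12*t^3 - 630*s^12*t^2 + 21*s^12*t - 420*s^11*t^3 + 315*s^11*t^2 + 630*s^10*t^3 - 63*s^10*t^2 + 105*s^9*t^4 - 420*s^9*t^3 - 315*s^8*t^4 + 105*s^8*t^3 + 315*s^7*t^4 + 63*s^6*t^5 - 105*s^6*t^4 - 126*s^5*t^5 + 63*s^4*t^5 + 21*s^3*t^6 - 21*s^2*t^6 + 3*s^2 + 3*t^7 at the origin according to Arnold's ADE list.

A_{6}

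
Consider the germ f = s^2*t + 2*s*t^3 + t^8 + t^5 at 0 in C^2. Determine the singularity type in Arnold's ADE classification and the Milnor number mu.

Type D9, Milnor number mu = 9.

The Hessian of f at 0 has rank 0. Corank 2; j^3 = s^2*t has shape L^2 M (L != M), so D-series; mu = 9 gives D_9.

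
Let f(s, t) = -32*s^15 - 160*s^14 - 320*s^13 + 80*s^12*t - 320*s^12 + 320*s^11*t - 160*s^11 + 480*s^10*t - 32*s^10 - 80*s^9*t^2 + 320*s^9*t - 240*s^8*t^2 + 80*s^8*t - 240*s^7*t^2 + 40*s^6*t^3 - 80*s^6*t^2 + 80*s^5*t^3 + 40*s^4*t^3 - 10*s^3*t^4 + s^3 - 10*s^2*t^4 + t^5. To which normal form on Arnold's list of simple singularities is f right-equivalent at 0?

E8

The Hessian of f at 0 has rank 0. Corank 2; j^3 = s^3 is a perfect cube, so E-series; the 5-jet and mu = 8 give E_8.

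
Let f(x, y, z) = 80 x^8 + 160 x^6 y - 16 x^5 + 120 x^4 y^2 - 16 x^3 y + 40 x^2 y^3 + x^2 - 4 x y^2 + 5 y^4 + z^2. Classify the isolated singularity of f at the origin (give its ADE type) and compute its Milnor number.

The Hessian of f at 0 is [[2, 0, 0], [0, 0, 0], [0, 0, 2]] with rank 2, so corank 1. A Groebner basis of the Jacobian ideal J(f) in C{x,y,z} is {x^2, x*y, -x/2 + y^2, z}; counting standard monomials gives mu = 3. Corank 1: A-series; mu = 3 gives A_3.

Type A_{3}, Milnor number mu = 3.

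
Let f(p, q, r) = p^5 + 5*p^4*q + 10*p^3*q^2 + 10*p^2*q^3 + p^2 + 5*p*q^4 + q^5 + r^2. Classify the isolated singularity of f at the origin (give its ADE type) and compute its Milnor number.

Type A_{4}, Milnor number mu = 4.

The Hessian of f at 0 has rank 2. Corank 1: A-series; mu = 4 gives A_4.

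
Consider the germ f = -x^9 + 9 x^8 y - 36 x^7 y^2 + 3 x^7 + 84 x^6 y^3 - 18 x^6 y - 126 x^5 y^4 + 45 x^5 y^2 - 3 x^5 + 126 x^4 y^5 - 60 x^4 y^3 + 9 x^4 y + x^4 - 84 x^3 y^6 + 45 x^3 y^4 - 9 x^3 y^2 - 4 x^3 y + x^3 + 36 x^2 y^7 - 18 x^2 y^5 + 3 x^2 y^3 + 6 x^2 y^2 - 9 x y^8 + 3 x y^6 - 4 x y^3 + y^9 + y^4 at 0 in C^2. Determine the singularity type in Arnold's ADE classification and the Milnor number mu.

The Hessian of f at 0 is [[0, 0], [0, 0]] with rank 0, so corank 2. A Groebner basis of the Jacobian ideal J(f) in C{x,y} is {y^4, x*y^2 - y^3/3, x^2}; counting standard monomials gives mu = 6. Corank 2; j^3 = x^3 is a perfect cube, so E-series; the 4-jet and mu = 6 give E_6.

Type E_{6}, Milnor number mu = 6.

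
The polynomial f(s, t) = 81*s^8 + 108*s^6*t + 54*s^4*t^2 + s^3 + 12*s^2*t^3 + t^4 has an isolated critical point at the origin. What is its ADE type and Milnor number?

The Hessian of f at 0 is [[0, 0], [0, 0]] with rank 0, so corank 2. A Groebner basis of the Jacobian ideal J(f) in C{s,t} is {t^3, s^2}; counting standard monomials gives mu = 6. Corank 2; j^3 = s^3 is a perfect cube, so E-series; the 4-jet and mu = 6 give E_6.

Type E6, Milnor number mu = 6.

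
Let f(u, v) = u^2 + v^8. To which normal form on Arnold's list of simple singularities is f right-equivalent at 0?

A7

The Hessian of f at 0 has rank 1. Corank 1: A-series; mu = 7 gives A_7.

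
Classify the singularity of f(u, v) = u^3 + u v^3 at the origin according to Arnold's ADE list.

The Hessian of f at 0 has rank 0. Corank 2; j^3 = u^3 is a perfect cube, so E-series; the 4-jet and mu = 7 give E_7.

E_7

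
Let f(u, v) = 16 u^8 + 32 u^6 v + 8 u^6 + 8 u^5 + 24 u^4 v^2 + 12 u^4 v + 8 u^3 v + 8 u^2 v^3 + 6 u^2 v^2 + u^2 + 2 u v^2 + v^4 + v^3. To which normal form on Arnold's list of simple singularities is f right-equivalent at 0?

A2

The Hessian of f at 0 has rank 1. Corank 1: A-series; mu = 2 gives A_2.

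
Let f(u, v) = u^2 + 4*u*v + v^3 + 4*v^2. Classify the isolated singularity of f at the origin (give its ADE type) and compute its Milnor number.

The Hessian of f at 0 is [[2, 4], [4, 8]] with rank 1, so corank 1. A Groebner basis of the Jacobian ideal J(f) in C{u,v} is {v^2, u + 2*v}; counting standard monomials gives mu = 2. Corank 1: A-series; mu = 2 gives A_2.

Type A2, Milnor number mu = 2.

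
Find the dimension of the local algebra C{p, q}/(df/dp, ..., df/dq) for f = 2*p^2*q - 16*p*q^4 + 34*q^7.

8

The Hessian of f at 0 is [[0, 0], [0, 0]] with rank 0, so corank 2. A Groebner basis of the Jacobian ideal J(f) in C{p,q} is {-4*p^2/9 + p*q^3, -p*q/4 + q^4, p^3, p^2*q}; counting standard monomials gives mu = 8. Corank 2; j^3 = 2*p^2*q has shape L^2 M (L != M), so D-series; mu = 8 gives D_8.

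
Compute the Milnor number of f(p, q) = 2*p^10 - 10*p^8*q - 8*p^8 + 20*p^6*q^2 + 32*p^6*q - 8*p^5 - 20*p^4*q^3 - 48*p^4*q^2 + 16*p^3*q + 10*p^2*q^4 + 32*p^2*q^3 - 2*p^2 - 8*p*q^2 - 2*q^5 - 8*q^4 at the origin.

The Hessian of f at 0 has rank 1. Corank 1: A-series; mu = 4 gives A_4.

4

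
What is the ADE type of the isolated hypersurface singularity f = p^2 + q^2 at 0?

A1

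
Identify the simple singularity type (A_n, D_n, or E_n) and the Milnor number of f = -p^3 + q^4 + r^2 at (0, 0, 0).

Type E_{6}, Milnor number mu = 6.

The Hessian of f at 0 is [[0, 0, 0], [0, 0, 0], [0, 0, 2]] with rank 1, so corank 2. A Groebner basis of the Jacobian ideal J(f) in C{p,q,r} is {q^3, p^2, r}; counting standard monomials gives mu = 6. Corank 2; j^3 = -p^3 is a perfect cube, so E-series; the 4-jet and mu = 6 give E_6.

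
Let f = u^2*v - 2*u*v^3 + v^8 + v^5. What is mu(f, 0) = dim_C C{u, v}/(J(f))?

The Hessian of f at 0 has rank 0. Corank 2; j^3 = u^2*v has shape L^2 M (L != M), so D-series; mu = 9 gives D_9.

9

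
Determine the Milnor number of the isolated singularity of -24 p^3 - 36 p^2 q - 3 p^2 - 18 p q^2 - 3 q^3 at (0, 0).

The Hessian of f at 0 has rank 1. Corank 1: A-series; mu = 2 gives A_2.

2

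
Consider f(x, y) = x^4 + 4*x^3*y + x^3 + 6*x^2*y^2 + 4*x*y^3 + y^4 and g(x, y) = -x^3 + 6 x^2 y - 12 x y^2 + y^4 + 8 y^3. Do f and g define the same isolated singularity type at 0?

The Hessian of f at 0 has rank 0. Corank 2; j^3 = x^3 is a perfect cube, so E-series; the 4-jet and mu = 6 give E_6. The Hessian of g at 0 has rank 0. Corank 2; j^3 = -(x - 2*y)^3 is a perfect cube, so E-series; the 4-jet and mu = 6 give E_6. Both have type E_6, hence right-equivalent.

Yes.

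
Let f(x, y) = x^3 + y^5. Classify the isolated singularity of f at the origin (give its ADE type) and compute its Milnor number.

Type E_{8}, Milnor number mu = 8.

The Hessian of f at 0 has rank 0. Corank 2; j^3 = x^3 is a perfect cube, so E-series; the 5-jet and mu = 8 give E_8.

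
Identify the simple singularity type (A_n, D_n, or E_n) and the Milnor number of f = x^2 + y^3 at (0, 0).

The Hessian of f at 0 has rank 1. Corank 1: A-series; mu = 2 gives A_2.

Type A_2, Milnor number mu = 2.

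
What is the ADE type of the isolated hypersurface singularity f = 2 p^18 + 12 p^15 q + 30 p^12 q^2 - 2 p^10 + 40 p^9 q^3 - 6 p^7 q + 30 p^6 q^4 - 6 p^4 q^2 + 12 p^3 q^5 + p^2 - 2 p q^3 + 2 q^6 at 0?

A5

The Hessian of f at 0 is [[2, 0], [0, 0]] with rank 1, so corank 1. A Groebner basis of the Jacobian ideal J(f) in C{p,q} is {p*q^2, -p + q^3, p^2}; counting standard monomials gives mu = 5. Corank 1: A-series; mu = 5 gives A_5.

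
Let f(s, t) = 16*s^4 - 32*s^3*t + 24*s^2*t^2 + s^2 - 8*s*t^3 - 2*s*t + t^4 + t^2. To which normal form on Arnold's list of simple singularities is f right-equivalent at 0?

The Hessian of f at 0 has rank 1. Corank 1: A-series; mu = 3 gives A_3.

A_{3}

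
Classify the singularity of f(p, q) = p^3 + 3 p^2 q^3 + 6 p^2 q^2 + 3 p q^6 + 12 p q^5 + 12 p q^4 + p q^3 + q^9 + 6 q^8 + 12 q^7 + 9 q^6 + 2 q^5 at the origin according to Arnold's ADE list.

E7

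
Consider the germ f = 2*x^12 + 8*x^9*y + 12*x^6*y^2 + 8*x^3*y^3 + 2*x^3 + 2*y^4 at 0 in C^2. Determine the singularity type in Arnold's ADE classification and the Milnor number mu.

Type E_{6}, Milnor number mu = 6.

The Hessian of f at 0 has rank 0. Corank 2; j^3 = 2*x^3 is a perfect cube, so E-series; the 4-jet and mu = 6 give E_6.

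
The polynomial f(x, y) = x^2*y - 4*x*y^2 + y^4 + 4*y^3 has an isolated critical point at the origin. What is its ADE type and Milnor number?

The Hessian of f at 0 is [[0, 0], [0, 0]] with rank 0, so corank 2. A Groebner basis of the Jacobian ideal J(f) in C{x,y} is {x^3 + 2*x^2 - 8*y^2, x^2/4 + y^3 - y^2, x*y - 2*y^2}; counting standard monomials gives mu = 5. Corank 2; j^3 = y*(x - 2*y)^2 has shape L^2 M (L != M), so D-series; mu = 5 gives D_5.

Type D_{5}, Milnor number mu = 5.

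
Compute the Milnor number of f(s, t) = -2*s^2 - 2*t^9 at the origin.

8

The Hessian of f at 0 has rank 1. Corank 1: A-series; mu = 8 gives A_8.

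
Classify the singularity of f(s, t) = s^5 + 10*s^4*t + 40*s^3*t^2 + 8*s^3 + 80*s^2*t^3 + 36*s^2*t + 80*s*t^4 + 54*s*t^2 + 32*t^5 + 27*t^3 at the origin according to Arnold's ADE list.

E8

The Hessian of f at 0 is [[0, 0], [0, 0]] with rank 0, so corank 2. A Groebner basis of the Jacobian ideal J(f) in C{s,t} is {t^5, s*t^3 + 13*t^4/8, s^2 + 3*s*t + 9*t^2/4}; counting standard monomials gives mu = 8. Corank 2; j^3 = (2*s + 3*t)^3 is a perfect cube, so E-series; the 5-jet and mu = 8 give E_8.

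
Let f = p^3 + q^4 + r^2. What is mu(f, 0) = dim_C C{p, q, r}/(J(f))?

6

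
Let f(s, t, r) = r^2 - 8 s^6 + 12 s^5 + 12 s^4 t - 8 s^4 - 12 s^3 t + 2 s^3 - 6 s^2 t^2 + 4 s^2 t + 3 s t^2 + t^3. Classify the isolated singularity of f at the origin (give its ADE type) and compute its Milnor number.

Type D_4, Milnor number mu = 4.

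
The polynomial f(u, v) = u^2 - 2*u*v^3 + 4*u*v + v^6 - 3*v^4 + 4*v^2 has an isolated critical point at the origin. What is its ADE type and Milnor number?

The Hessian of f at 0 is [[2, 4], [4, 8]] with rank 1, so corank 1. A Groebner basis of the Jacobian ideal J(f) in C{u,v} is {v^3, u + 2*v}; counting standard monomials gives mu = 3. Corank 1: A-series; mu = 3 gives A_3.

Type A_{3}, Milnor number mu = 3.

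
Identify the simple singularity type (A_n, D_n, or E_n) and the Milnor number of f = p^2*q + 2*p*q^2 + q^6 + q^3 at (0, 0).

Type D_7, Milnor number mu = 7.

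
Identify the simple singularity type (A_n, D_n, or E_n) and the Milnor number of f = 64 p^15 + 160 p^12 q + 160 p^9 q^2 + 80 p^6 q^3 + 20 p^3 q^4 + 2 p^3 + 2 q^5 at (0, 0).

The Hessian of f at 0 has rank 0. Corank 2; j^3 = 2*p^3 is a perfect cube, so E-series; the 5-jet and mu = 8 give E_8.

Type E_{8}, Milnor number mu = 8.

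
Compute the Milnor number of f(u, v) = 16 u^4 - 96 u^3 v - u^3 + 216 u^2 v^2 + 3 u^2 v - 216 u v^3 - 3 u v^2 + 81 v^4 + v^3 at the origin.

The Hessian of f at 0 has rank 0. Corank 2; j^3 = -(u - v)^3 is a perfect cube, so E-series; the 4-jet and mu = 6 give E_6.

6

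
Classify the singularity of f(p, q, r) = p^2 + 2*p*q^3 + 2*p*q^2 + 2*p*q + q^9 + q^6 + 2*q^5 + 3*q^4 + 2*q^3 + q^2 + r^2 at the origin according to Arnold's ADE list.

A_{8}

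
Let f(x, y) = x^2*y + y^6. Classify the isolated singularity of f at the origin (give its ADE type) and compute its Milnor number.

Type D7, Milnor number mu = 7.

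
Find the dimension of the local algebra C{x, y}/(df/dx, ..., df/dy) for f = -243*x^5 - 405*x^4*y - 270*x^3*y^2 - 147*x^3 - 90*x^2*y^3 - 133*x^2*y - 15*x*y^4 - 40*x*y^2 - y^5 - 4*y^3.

6

The Hessian of f at 0 has rank 0. Corank 2; j^3 = -(3*x + y)*(7*x + 2*y)^2 has shape L^2 M (L != M), so D-series; mu = 6 gives D_6.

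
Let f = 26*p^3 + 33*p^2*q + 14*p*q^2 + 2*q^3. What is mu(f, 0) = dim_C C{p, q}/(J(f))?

The Hessian of f at 0 is [[0, 0], [0, 0]] with rank 0, so corank 2. A Groebner basis of the Jacobian ideal J(f) in C{p,q} is {q^3, p^2 - 2*q^2/3, p*q + q^2}; counting standard monomials gives mu = 4. Corank 2; j^3 = (2*p + q)*(13*p^2 + 10*p*q + 2*q^2) splits into three distinct lines over C (the quadratic factor has nonzero discriminant), so D_4.

4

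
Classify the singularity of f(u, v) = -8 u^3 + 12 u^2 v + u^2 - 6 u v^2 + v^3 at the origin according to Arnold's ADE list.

A2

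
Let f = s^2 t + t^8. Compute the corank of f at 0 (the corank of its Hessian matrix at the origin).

2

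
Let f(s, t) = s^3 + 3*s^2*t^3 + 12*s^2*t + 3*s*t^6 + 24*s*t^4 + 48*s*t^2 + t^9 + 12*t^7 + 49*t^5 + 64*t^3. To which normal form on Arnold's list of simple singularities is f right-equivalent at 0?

The Hessian of f at 0 has rank 0. Corank 2; j^3 = (s + 4*t)^3 is a perfect cube, so E-series; the 5-jet and mu = 8 give E_8.

E_8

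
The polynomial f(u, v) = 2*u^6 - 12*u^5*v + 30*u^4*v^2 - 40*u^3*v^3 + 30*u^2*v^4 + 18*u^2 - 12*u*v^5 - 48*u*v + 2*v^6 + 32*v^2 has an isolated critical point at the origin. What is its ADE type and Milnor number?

The Hessian of f at 0 has rank 1. Corank 1: A-series; mu = 5 gives A_5.

Type A5, Milnor number mu = 5.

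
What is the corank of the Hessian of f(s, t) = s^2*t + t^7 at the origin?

2

Hessian at 0 has rank 0.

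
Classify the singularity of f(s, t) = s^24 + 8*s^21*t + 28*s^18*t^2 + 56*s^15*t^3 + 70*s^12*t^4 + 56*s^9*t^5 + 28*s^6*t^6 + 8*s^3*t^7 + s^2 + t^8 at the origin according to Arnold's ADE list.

The Hessian of f at 0 has rank 1. Corank 1: A-series; mu = 7 gives A_7.

A_7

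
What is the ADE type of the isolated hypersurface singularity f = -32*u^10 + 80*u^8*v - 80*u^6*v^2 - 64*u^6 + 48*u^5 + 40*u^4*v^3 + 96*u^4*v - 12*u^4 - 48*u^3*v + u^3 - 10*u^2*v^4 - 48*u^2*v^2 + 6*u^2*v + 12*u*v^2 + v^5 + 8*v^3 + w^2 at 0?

E_{8}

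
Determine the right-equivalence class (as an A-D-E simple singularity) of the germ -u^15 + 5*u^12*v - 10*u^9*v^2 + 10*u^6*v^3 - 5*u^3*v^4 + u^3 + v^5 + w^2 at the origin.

The Hessian of f at 0 has rank 1. Corank 2; j^3 = u^3 is a perfect cube, so E-series; the 5-jet and mu = 8 give E_8.

E_{8}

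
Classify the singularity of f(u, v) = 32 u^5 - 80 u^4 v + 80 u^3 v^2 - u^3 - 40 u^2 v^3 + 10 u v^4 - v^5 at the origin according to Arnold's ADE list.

The Hessian of f at 0 is [[0, 0], [0, 0]] with rank 0, so corank 2. A Groebner basis of the Jacobian ideal J(f) in C{u,v} is {v^5, u*v^3 - v^4/8, u^2}; counting standard monomials gives mu = 8. Corank 2; j^3 = -u^3 is a perfect cube, so E-series; the 5-jet and mu = 8 give E_8.

E8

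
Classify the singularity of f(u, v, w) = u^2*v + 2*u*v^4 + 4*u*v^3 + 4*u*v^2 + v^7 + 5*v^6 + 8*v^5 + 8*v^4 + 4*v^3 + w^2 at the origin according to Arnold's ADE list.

The Hessian of f at 0 is [[0, 0, 0], [0, 0, 0], [0, 0, 2]] with rank 1, so corank 2. A Groebner basis of the Jacobian ideal J(f) in C{u,v,w} is {u*v + v^4 + 2*v^3 + 2*v^2, u^3 - 18*u^2 - 168*u*v - 184*v^3 - 264*v^2, u^2*v + 4*u^2 + 40*u*v + 44*v^3 + 64*v^2, -u^2/2 + u*v^2 - 6*u*v - 6*v^3 - 10*v^2, w}; counting standard monomials gives mu = 7. Corank 2; j^3 = v*(u + 2*v)^2 has shape L^2 M (L != M), so D-series; mu = 7 gives D_7.

D_7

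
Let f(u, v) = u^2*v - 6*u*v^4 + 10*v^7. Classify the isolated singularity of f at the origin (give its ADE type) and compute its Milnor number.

Type D_8, Milnor number mu = 8.

The Hessian of f at 0 has rank 0. Corank 2; j^3 = u^2*v has shape L^2 M (L != M), so D-series; mu = 8 gives D_8.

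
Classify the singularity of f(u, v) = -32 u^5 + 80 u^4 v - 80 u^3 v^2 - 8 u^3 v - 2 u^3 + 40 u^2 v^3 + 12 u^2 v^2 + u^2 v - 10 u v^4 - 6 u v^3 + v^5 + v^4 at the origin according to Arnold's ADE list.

The Hessian of f at 0 is [[0, 0], [0, 0]] with rank 0, so corank 2. A Groebner basis of the Jacobian ideal J(f) in C{u,v} is {u*v^2, u*v/9 + v^3, u^2 - 4*u*v/9}; counting standard monomials gives mu = 5. Corank 2; j^3 = -u^2*(2*u - v) has shape L^2 M (L != M), so D-series; mu = 5 gives D_5.

D5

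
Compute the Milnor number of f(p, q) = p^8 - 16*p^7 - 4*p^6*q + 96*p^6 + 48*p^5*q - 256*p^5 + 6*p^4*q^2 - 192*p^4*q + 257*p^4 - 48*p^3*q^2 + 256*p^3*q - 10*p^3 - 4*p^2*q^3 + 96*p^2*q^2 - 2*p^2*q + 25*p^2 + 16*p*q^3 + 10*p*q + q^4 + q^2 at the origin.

3

The Hessian of f at 0 has rank 1. Corank 1: A-series; mu = 3 gives A_3.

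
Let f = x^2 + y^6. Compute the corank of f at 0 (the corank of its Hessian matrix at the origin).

1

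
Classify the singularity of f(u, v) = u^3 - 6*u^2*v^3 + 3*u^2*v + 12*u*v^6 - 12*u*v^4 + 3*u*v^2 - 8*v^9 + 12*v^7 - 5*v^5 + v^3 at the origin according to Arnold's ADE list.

The Hessian of f at 0 has rank 0. Corank 2; j^3 = (u + v)^3 is a perfect cube, so E-series; the 5-jet and mu = 8 give E_8.

E_{8}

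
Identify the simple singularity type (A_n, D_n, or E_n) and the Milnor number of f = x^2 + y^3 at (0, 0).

Type A2, Milnor number mu = 2.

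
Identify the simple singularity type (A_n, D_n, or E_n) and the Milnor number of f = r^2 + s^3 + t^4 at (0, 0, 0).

Type E_6, Milnor number mu = 6.

The Hessian of f at 0 has rank 1. Corank 2; j^3 = s^3 is a perfect cube, so E-series; the 4-jet and mu = 6 give E_6.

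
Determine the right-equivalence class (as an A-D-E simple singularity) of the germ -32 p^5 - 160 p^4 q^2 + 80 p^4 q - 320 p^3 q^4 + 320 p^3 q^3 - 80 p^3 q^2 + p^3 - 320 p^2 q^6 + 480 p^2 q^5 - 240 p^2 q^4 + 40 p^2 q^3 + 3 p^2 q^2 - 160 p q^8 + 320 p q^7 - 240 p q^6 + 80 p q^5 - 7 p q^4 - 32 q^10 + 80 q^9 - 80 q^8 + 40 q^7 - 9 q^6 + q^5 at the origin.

The Hessian of f at 0 is [[0, 0], [0, 0]] with rank 0, so corank 2. A Groebner basis of the Jacobian ideal J(f) in C{p,q} is {p^2/8 + p*q^3 + p*q^2/4, p^2 + 2*p*q^2 + q^4, p^3, p^2*q - p^2/4 - p*q^2/2}; counting standard monomials gives mu = 8. Corank 2; j^3 = p^3 is a perfect cube, so E-series; the 5-jet and mu = 8 give E_8.

E_{8}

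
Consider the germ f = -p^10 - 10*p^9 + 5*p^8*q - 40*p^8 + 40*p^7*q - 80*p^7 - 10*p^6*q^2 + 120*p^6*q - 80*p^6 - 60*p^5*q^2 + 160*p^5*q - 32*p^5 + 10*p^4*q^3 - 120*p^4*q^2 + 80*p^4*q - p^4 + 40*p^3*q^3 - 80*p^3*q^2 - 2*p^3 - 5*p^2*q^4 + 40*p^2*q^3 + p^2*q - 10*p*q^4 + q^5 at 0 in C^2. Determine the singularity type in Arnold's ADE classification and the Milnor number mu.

Type D6, Milnor number mu = 6.

The Hessian of f at 0 is [[0, 0], [0, 0]] with rank 0, so corank 2. A Groebner basis of the Jacobian ideal J(f) in C{p,q} is {p*q/10 + q^4, p*q^2, p^2 - p*q/2}; counting standard monomials gives mu = 6. Corank 2; j^3 = -p^2*(2*p - q) has shape L^2 M (L != M), so D-series; mu = 6 gives D_6.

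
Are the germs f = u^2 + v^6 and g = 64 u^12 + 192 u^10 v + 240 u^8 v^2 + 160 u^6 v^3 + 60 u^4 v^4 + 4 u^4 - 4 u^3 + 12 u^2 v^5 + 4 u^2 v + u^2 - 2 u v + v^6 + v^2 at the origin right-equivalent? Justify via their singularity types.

The Hessian of f at 0 has rank 1. Corank 1: A-series; mu = 5 gives A_5. The Hessian of g at 0 has rank 1. Corank 1: A-series; mu = 5 gives A_5. Both have type A_5, hence right-equivalent.

Yes.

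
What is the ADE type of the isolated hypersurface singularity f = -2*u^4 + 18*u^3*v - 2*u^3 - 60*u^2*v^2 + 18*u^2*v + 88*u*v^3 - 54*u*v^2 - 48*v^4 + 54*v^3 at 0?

E7

The Hessian of f at 0 has rank 0. Corank 2; j^3 = -2*(u - 3*v)^3 is a perfect cube, so E-series; the 4-jet and mu = 7 give E_7.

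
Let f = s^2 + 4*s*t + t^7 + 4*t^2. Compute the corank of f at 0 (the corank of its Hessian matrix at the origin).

The Hessian at 0 is [[2, 4], [4, 8]] of rank 1; hence corank 1.

1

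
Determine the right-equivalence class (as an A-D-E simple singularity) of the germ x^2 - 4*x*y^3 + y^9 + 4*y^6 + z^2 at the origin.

A_{8}

The Hessian of f at 0 is [[2, 0, 0], [0, 0, 0], [0, 0, 2]] with rank 2, so corank 1. A Groebner basis of the Jacobian ideal J(f) in C{x,y,z} is {x^2*y^2, x^3, -x/2 + y^3, z}; counting standard monomials gives mu = 8. Corank 1: A-series; mu = 8 gives A_8.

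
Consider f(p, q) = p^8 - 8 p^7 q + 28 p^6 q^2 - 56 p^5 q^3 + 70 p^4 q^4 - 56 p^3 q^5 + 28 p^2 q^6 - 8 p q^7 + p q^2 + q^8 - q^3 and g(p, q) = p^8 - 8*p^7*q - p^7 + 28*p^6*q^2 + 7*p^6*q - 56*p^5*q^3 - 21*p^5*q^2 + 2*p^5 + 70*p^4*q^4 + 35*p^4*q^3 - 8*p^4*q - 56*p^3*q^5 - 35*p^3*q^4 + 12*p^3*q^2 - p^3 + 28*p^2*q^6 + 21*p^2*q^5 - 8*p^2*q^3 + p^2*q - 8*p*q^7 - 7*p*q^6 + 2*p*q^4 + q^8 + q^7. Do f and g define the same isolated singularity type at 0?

Yes.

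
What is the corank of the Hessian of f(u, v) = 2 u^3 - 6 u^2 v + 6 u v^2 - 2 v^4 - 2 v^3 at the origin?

2

The Hessian at 0 is [[0, 0], [0, 0]] of rank 0; hence corank 2.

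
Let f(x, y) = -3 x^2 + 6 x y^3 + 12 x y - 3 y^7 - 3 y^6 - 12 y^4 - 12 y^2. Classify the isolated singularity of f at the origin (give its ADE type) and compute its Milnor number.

Type A_{6}, Milnor number mu = 6.

The Hessian of f at 0 is [[-6, 12], [12, -24]] with rank 1, so corank 1. A Groebner basis of the Jacobian ideal J(f) in C{x,y} is {-x + y^3 + 2*y, x^2 - 4*x*y + 4*y^2}; counting standard monomials gives mu = 6. Corank 1: A-series; mu = 6 gives A_6.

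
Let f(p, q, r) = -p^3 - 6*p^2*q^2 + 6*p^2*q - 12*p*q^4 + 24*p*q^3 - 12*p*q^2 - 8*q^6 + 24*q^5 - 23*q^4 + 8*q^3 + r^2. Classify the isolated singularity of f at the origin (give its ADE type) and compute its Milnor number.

The Hessian of f at 0 has rank 1. Corank 2; j^3 = -(p - 2*q)^3 is a perfect cube, so E-series; the 4-jet and mu = 6 give E_6.

Type E_{6}, Milnor number mu = 6.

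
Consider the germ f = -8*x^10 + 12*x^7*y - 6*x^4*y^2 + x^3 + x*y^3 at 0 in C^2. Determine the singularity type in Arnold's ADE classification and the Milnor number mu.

Type E_{7}, Milnor number mu = 7.

The Hessian of f at 0 is [[0, 0], [0, 0]] with rank 0, so corank 2. A Groebner basis of the Jacobian ideal J(f) in C{x,y} is {x^3, x*y^2, 3*x^2 + y^3}; counting standard monomials gives mu = 7. Corank 2; j^3 = x^3 is a perfect cube, so E-series; the 4-jet and mu = 7 give E_7.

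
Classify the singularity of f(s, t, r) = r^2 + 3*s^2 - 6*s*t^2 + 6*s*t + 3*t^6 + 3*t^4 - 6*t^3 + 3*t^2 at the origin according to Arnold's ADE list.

The Hessian of f at 0 is [[6, 6, 0], [6, 6, 0], [0, 0, 2]] with rank 2, so corank 1. A Groebner basis of the Jacobian ideal J(f) in C{s,t,r} is {s^3 - 3*s^2 - 5*s*t - 2*s - 2*t, s^2*t + 2*s^2 + 3*s*t + s + t, -s + t^2 - t, r}; counting standard monomials gives mu = 5. Corank 1: A-series; mu = 5 gives A_5.

A5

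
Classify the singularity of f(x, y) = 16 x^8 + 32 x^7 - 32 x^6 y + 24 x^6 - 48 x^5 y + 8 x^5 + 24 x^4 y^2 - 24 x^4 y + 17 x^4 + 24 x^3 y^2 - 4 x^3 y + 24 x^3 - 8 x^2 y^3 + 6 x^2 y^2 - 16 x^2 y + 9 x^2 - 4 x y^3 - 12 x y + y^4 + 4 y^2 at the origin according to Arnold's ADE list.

A_3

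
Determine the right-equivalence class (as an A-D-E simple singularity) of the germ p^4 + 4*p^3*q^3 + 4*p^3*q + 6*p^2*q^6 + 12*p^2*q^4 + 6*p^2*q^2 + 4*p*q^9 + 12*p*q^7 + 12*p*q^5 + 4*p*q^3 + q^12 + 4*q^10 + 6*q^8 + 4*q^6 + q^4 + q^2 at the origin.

A_3

The Hessian of f at 0 has rank 1. Corank 1: A-series; mu = 3 gives A_3.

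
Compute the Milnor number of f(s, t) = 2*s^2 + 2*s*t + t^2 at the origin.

1

The Hessian of f at 0 has rank 2. Corank 0: nondegenerate Morse point, so A_1.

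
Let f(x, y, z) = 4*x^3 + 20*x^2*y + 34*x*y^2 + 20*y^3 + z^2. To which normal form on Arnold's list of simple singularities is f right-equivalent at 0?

The Hessian of f at 0 is [[0, 0, 0], [0, 0, 0], [0, 0, 2]] with rank 1, so corank 2. A Groebner basis of the Jacobian ideal J(f) in C{x,y,z} is {y^3, x^2 - 11*y^2/2, x*y + 5*y^2/2, z}; counting standard monomials gives mu = 4. Corank 2; j^3 = 2*(x + 2*y)*(2*x^2 + 6*x*y + 5*y^2) splits into three distinct lines over C (the quadratic factor has nonzero discriminant), so D_4.

D_{4}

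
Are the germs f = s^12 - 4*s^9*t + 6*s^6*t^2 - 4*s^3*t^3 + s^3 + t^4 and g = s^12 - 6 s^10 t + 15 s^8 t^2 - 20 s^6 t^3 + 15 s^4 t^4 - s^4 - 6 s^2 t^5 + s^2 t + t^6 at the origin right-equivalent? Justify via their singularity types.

The Hessian of f at 0 has rank 0. Corank 2; j^3 = s^3 is a perfect cube, so E-series; the 4-jet and mu = 6 give E_6. The Hessian of g at 0 has rank 0. Corank 2; j^3 = s^2*t has shape L^2 M (L != M), so D-series; mu = 7 gives D_7. f is E_6 but g is D_7, hence not right-equivalent.

No.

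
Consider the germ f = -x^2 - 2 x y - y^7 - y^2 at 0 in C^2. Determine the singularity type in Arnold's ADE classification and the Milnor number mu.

Type A_6, Milnor number mu = 6.

The Hessian of f at 0 has rank 1. Corank 1: A-series; mu = 6 gives A_6.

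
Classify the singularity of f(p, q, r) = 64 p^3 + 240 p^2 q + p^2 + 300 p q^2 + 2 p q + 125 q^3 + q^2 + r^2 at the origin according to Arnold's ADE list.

The Hessian of f at 0 has rank 2. Corank 1: A-series; mu = 2 gives A_2.

A_{2}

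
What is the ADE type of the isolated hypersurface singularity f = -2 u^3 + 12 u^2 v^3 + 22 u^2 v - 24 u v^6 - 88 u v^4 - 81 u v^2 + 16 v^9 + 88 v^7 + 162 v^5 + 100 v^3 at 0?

The Hessian of f at 0 has rank 0. Corank 2; j^3 = -(u - 4*v)*(2*u^2 - 14*u*v + 25*v^2) splits into three distinct lines over C (the quadratic factor has nonzero discriminant), so D_4.

D_{4}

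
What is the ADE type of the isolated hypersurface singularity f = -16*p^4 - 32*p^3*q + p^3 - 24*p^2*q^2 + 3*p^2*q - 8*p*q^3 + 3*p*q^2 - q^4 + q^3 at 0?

E_{6}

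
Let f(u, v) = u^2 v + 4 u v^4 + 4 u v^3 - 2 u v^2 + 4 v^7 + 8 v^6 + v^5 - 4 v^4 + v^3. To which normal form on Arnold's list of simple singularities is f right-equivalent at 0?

The Hessian of f at 0 is [[0, 0], [0, 0]] with rank 0, so corank 2. A Groebner basis of the Jacobian ideal J(f) in C{u,v} is {u^3 - 7*u^2 + 29*u*v/2 - 15*v^2/2, u^2*v - 5*u^2 + 21*u*v/2 - 11*v^2/2, -3*u^2 + u*v^2 + 13*u*v/2 - 7*v^2/2, -u^2 + 5*u*v/2 + v^3 - 3*v^2/2}; counting standard monomials gives mu = 6. Corank 2; j^3 = v*(u - v)^2 has shape L^2 M (L != M), so D-series; mu = 6 gives D_6.

D_6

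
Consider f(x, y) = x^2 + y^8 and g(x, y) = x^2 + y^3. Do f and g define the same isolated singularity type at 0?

No.

The Hessian of f at 0 has rank 1. Corank 1: A-series; mu = 7 gives A_7. The Hessian of g at 0 has rank 1. Corank 1: A-series; mu = 2 gives A_2. f is A_7 but g is A_2, hence not right-equivalent.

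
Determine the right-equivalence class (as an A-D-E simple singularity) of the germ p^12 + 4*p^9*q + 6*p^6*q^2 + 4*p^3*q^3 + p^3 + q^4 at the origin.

E6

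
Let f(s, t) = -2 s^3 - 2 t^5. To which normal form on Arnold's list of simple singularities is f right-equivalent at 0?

E8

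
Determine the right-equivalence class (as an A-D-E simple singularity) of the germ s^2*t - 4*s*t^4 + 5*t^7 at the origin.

D_{8}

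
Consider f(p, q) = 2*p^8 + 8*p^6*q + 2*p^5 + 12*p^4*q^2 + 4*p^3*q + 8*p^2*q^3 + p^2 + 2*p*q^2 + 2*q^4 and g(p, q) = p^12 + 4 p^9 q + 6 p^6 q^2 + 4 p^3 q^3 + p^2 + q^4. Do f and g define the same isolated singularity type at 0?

Yes.

The Hessian of f at 0 has rank 1. Corank 1: A-series; mu = 3 gives A_3. The Hessian of g at 0 has rank 1. Corank 1: A-series; mu = 3 gives A_3. Both have type A_3, hence right-equivalent.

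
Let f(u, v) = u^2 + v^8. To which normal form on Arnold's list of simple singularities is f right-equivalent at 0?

The Hessian of f at 0 is [[2, 0], [0, 0]] with rank 1, so corank 1. A Groebner basis of the Jacobian ideal J(f) in C{u,v} is {v^7, u}; counting standard monomials gives mu = 7. Corank 1: A-series; mu = 7 gives A_7.

A7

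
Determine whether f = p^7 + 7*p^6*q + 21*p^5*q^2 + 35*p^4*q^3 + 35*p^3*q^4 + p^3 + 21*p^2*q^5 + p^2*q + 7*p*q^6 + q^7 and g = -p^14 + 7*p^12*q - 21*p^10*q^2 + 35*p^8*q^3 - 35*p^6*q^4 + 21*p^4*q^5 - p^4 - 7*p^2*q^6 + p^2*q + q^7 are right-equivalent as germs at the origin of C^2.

The Hessian of f at 0 is [[0, 0], [0, 0]] with rank 0, so corank 2. A Groebner basis of the Jacobian ideal J(f) in C{p,q} is {-p*q/7 + q^6, p*q^2, p^2 + p*q}; counting standard monomials gives mu = 8. Corank 2; j^3 = p^2*(p + q) has shape L^2 M (L != M), so D-series; mu = 8 gives D_8. The Hessian of g at 0 is [[0, 0], [0, 0]] with rank 0, so corank 2. A Groebner basis of the Jacobian ideal J(g) in C{p,q} is {p^2/7 + q^6, p^3, p*q}; counting standard monomials gives mu = 8. Corank 2; j^3 = p^2*q has shape L^2 M (L != M), so D-series; mu = 8 gives D_8. Both have type D_8, hence right-equivalent.

Yes.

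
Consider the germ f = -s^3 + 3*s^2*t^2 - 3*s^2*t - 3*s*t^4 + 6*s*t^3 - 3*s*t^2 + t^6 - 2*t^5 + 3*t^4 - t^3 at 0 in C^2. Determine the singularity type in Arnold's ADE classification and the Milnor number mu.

Type E_8, Milnor number mu = 8.

The Hessian of f at 0 has rank 0. Corank 2; j^3 = -(s + t)^3 is a perfect cube, so E-series; the 5-jet and mu = 8 give E_8.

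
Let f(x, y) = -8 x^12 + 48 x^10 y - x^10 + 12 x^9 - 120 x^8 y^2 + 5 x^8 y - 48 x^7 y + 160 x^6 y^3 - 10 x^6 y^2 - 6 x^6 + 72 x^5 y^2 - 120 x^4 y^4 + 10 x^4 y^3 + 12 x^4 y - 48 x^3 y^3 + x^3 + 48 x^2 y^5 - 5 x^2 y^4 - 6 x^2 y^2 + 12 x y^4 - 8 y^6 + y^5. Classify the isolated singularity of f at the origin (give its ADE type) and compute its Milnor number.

Type E_8, Milnor number mu = 8.

The Hessian of f at 0 has rank 0. Corank 2; j^3 = x^3 is a perfect cube, so E-series; the 5-jet and mu = 8 give E_8.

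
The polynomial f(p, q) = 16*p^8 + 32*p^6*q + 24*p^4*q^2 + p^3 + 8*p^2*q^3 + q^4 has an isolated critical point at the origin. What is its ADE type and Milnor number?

Type E_{6}, Milnor number mu = 6.

The Hessian of f at 0 has rank 0. Corank 2; j^3 = p^3 is a perfect cube, so E-series; the 4-jet and mu = 6 give E_6.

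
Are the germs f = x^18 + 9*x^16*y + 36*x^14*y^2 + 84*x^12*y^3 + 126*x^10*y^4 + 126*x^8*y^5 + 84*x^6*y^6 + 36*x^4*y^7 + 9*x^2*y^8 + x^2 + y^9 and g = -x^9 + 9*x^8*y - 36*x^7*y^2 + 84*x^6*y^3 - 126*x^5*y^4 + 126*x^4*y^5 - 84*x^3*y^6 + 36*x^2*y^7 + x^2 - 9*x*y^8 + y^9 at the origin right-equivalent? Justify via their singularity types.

Yes.

The Hessian of f at 0 has rank 1. Corank 1: A-series; mu = 8 gives A_8. The Hessian of g at 0 has rank 1. Corank 1: A-series; mu = 8 gives A_8. Both have type A_8, hence right-equivalent.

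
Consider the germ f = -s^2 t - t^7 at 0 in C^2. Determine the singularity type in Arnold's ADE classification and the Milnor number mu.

The Hessian of f at 0 has rank 0. Corank 2; j^3 = -s^2*t has shape L^2 M (L != M), so D-series; mu = 8 gives D_8.

Type D_8, Milnor number mu = 8.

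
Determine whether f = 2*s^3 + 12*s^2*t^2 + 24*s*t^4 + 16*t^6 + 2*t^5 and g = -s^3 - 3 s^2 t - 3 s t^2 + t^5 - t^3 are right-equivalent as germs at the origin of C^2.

The Hessian of f at 0 is [[0, 0], [0, 0]] with rank 0, so corank 2. A Groebner basis of the Jacobian ideal J(f) in C{s,t} is {t^4, s^3, s^2/4 + s*t^2}; counting standard monomials gives mu = 8. Corank 2; j^3 = 2*s^3 is a perfect cube, so E-series; the 5-jet and mu = 8 give E_8. The Hessian of g at 0 is [[0, 0], [0, 0]] with rank 0, so corank 2. A Groebner basis of the Jacobian ideal J(g) in C{s,t} is {t^4, s^2 + 2*s*t + t^2}; counting standard monomials gives mu = 8. Corank 2; j^3 = -(s + t)^3 is a perfect cube, so E-series; the 5-jet and mu = 8 give E_8. Both have type E_8, hence right-equivalent.

Yes.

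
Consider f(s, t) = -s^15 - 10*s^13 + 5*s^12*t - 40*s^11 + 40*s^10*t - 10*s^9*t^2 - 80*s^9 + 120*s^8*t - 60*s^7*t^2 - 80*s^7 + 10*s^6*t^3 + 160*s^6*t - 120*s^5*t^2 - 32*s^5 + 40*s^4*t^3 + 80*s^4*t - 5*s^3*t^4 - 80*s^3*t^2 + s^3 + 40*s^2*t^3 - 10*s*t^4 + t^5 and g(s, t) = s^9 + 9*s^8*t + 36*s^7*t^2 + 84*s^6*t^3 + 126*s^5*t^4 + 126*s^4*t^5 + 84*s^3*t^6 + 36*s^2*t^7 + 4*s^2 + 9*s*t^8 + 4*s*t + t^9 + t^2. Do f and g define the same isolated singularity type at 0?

No.

The Hessian of f at 0 is [[0, 0], [0, 0]] with rank 0, so corank 2. A Groebner basis of the Jacobian ideal J(f) in C{s,t} is {t^5, s*t^3 - t^4/8, s^2}; counting standard monomials gives mu = 8. Corank 2; j^3 = s^3 is a perfect cube, so E-series; the 5-jet and mu = 8 give E_8. The Hessian of g at 0 is [[8, 4], [4, 2]] with rank 1, so corank 1. A Groebner basis of the Jacobian ideal J(g) in C{s,t} is {t^8, s + t/2}; counting standard monomials gives mu = 8. Corank 1: A-series; mu = 8 gives A_8. f is E_8 but g is A_8, hence not right-equivalent.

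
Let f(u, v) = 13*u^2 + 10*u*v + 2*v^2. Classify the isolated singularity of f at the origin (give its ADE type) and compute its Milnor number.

Type A1, Milnor number mu = 1.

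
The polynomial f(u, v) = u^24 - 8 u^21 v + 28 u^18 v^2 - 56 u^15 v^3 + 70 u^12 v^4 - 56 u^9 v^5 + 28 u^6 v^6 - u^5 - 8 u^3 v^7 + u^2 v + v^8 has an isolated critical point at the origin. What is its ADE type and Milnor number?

Type D_{9}, Milnor number mu = 9.

The Hessian of f at 0 is [[0, 0], [0, 0]] with rank 0, so corank 2. A Groebner basis of the Jacobian ideal J(f) in C{u,v} is {u^2/8 + v^7, u^3, u*v}; counting standard monomials gives mu = 9. Corank 2; j^3 = u^2*v has shape L^2 M (L != M), so D-series; mu = 9 gives D_9.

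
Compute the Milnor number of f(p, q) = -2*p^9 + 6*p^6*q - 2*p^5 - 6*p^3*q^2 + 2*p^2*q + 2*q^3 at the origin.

4

The Hessian of f at 0 has rank 0. Corank 2; j^3 = 2*q*(p^2 + q^2) splits into three distinct lines over C (the quadratic factor has nonzero discriminant), so D_4.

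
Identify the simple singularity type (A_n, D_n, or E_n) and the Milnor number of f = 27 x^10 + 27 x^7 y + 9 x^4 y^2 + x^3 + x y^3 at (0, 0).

Type E_7, Milnor number mu = 7.

The Hessian of f at 0 is [[0, 0], [0, 0]] with rank 0, so corank 2. A Groebner basis of the Jacobian ideal J(f) in C{x,y} is {x^3, x*y^2, 3*x^2 + y^3}; counting standard monomials gives mu = 7. Corank 2; j^3 = x^3 is a perfect cube, so E-series; the 4-jet and mu = 7 give E_7.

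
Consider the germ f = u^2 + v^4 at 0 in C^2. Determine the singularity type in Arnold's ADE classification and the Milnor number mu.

Type A_3, Milnor number mu = 3.

The Hessian of f at 0 is [[2, 0], [0, 0]] with rank 1, so corank 1. A Groebner basis of the Jacobian ideal J(f) in C{u,v} is {v^3, u}; counting standard monomials gives mu = 3. Corank 1: A-series; mu = 3 gives A_3.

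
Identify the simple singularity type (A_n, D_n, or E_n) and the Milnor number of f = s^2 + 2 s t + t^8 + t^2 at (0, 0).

Type A_{7}, Milnor number mu = 7.

The Hessian of f at 0 has rank 1. Corank 1: A-series; mu = 7 gives A_7.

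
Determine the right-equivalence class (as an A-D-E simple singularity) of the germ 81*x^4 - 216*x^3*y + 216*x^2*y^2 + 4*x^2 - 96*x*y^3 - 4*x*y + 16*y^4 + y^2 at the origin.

The Hessian of f at 0 is [[8, -4], [-4, 2]] with rank 1, so corank 1. A Groebner basis of the Jacobian ideal J(f) in C{x,y} is {y^3, x - y/2}; counting standard monomials gives mu = 3. Corank 1: A-series; mu = 3 gives A_3.

A_{3}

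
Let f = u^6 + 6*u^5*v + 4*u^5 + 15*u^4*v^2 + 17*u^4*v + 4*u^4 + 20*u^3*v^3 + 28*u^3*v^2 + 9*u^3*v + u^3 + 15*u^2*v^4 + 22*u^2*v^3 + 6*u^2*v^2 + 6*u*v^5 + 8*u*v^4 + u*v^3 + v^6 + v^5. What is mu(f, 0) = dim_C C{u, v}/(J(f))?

7

The Hessian of f at 0 has rank 0. Corank 2; j^3 = u^3 is a perfect cube, so E-series; the 4-jet and mu = 7 give E_7.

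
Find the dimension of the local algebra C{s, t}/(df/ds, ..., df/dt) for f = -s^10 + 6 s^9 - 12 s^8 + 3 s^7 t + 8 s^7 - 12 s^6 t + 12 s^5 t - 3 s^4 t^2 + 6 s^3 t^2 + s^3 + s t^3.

7

The Hessian of f at 0 has rank 0. Corank 2; j^3 = s^3 is a perfect cube, so E-series; the 4-jet and mu = 7 give E_7.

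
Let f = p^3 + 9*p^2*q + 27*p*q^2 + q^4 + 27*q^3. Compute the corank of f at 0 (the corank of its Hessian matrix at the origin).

Hessian at 0 has rank 0.

2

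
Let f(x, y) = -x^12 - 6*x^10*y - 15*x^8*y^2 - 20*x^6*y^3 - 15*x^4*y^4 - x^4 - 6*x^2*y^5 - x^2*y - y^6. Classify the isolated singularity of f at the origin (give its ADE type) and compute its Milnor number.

The Hessian of f at 0 has rank 0. Corank 2; j^3 = -x^2*y has shape L^2 M (L != M), so D-series; mu = 7 gives D_7.

Type D7, Milnor number mu = 7.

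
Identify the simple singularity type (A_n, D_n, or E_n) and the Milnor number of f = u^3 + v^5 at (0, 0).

Type E8, Milnor number mu = 8.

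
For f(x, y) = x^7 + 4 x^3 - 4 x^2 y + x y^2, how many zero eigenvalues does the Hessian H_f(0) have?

The Hessian at 0 is [[0, 0], [0, 0]] of rank 0; hence corank 2.

2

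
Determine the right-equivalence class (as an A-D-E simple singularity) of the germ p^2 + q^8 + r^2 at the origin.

A_{7}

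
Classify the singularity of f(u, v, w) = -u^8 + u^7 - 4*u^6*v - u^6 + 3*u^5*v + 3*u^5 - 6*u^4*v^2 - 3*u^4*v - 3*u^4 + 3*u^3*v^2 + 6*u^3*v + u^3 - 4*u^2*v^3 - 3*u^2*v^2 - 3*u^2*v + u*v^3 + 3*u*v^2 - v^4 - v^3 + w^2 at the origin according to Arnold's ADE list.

The Hessian of f at 0 is [[0, 0, 0], [0, 0, 0], [0, 0, 2]] with rank 1, so corank 2. A Groebner basis of the Jacobian ideal J(f) in C{u,v,w} is {3*u^2/4 - 3*u*v/2 + v^4 + v^3/4 + 3*v^2/4, u^3 + 3*u^2/2 - 3*u*v - v^3/2 + 3*v^2/2, u^2*v + 5*u^2/4 - 5*u*v/2 - 7*v^3/12 + 5*v^2/4, 3*u^2/4 + u*v^2 - 3*u*v/2 - 3*v^3/4 + 3*v^2/4, w}; counting standard monomials gives mu = 7. Corank 2; j^3 = (u - v)^3 is a perfect cube, so E-series; the 4-jet and mu = 7 give E_7.

E_{7}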